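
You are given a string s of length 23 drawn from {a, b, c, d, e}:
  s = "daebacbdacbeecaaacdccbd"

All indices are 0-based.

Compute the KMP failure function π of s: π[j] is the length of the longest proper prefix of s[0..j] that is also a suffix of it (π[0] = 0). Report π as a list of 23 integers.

π[0] = 0
j=1 s[j]='a': π[1]=0 (border '')
j=2 s[j]='e': π[2]=0 (border '')
j=3 s[j]='b': π[3]=0 (border '')
j=4 s[j]='a': π[4]=0 (border '')
j=5 s[j]='c': π[5]=0 (border '')
j=6 s[j]='b': π[6]=0 (border '')
j=7 s[j]='d': π[7]=1 (border 'd')
j=8 s[j]='a': π[8]=2 (border 'da')
j=9 s[j]='c': k: 2→0; π[9]=0 (border '')
j=10 s[j]='b': π[10]=0 (border '')
j=11 s[j]='e': π[11]=0 (border '')
j=12 s[j]='e': π[12]=0 (border '')
j=13 s[j]='c': π[13]=0 (border '')
j=14 s[j]='a': π[14]=0 (border '')
j=15 s[j]='a': π[15]=0 (border '')
j=16 s[j]='a': π[16]=0 (border '')
j=17 s[j]='c': π[17]=0 (border '')
j=18 s[j]='d': π[18]=1 (border 'd')
j=19 s[j]='c': k: 1→0; π[19]=0 (border '')
j=20 s[j]='c': π[20]=0 (border '')
j=21 s[j]='b': π[21]=0 (border '')
j=22 s[j]='d': π[22]=1 (border 'd')

[0, 0, 0, 0, 0, 0, 0, 1, 2, 0, 0, 0, 0, 0, 0, 0, 0, 0, 1, 0, 0, 0, 1]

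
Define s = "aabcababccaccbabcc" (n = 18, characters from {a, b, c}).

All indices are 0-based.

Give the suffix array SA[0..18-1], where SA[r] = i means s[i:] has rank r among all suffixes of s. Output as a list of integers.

sorted suffixes:
  #0 SA[0]=0  'aabcababccaccbabcc'
  #1 SA[1]=4  'ababccaccbabcc'
  #2 SA[2]=1  'abcababccaccbabcc'
  #3 SA[3]=14  'abcc'
  #4 SA[4]=6  'abccaccbabcc'
  #5 SA[5]=10  'accbabcc'
  #6 SA[6]=13  'babcc'
  #7 SA[7]=5  'babccaccbabcc'
  #8 SA[8]=2  'bcababccaccbabcc'
  #9 SA[9]=15  'bcc'
  #10 SA[10]=7  'bccaccbabcc'
  #11 SA[11]=17  'c'
  #12 SA[12]=3  'cababccaccbabcc'
  #13 SA[13]=9  'caccbabcc'
  #14 SA[14]=12  'cbabcc'
  #15 SA[15]=16  'cc'
  #16 SA[16]=8  'ccaccbabcc'
  #17 SA[17]=11  'ccbabcc'

[0, 4, 1, 14, 6, 10, 13, 5, 2, 15, 7, 17, 3, 9, 12, 16, 8, 11]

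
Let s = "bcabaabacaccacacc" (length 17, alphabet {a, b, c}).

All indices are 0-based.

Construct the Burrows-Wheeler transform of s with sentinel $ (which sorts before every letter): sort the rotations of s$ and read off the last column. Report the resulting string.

rank  rotation            last
    0  $bcabaabacaccacacc  c
    1  aabacaccacacc$bcab  b
    2  abaabacaccacacc$bc  c
    3  abacaccacacc$bcaba  a
    4  acacc$bcabaabacacc  c
    5  acaccacacc$bcabaab  b
    6  acc$bcabaabacaccac  c
    7  accacacc$bcabaabac  c
    8  baabacaccacacc$bca  a
    9  bacaccacacc$bcabaa  a
   10  bcabaabacaccacacc$  $
   11  c$bcabaabacaccacac  c
   12  cabaabacaccacacc$b  b
   13  cacacc$bcabaabacac  c
   14  cacc$bcabaabacacca  a
   15  caccacacc$bcabaaba  a
   16  cc$bcabaabacaccaca  a
   17  ccacacc$bcabaabaca  a

cbcacbccaa$cbcaaaa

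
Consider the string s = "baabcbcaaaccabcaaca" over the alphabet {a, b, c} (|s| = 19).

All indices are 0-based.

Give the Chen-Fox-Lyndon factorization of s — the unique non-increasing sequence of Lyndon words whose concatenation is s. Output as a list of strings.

["b", "aabcbc", "aaaccabcaac", "a"]

emit factor 1: 'b' (i=0, period=1)
emit factor 2: 'aabcbc' (i=1, period=6)
emit factor 3: 'aaaccabcaac' (i=7, period=11)
emit factor 4: 'a' (i=18, period=1)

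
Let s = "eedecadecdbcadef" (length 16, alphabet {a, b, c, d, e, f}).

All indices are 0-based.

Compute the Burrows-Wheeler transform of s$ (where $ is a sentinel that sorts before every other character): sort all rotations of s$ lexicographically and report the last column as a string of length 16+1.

fccdebeceaadde$de

rank  rotation           last
    0  $eedecadecdbcadef  f
    1  adecdbcadef$eedec  c
    2  adef$eedecadecdbc  c
    3  bcadef$eedecadecd  d
    4  cadecdbcadef$eede  e
    5  cadef$eedecadecdb  b
    6  cdbcadef$eedecade  e
    7  dbcadef$eedecadec  c
    8  decadecdbcadef$ee  e
    9  decdbcadef$eedeca  a
   10  def$eedecadecdbca  a
   11  ecadecdbcadef$eed  d
   12  ecdbcadef$eedecad  d
   13  edecadecdbcadef$e  e
   14  eedecadecdbcadef$  $
   15  ef$eedecadecdbcad  d
   16  f$eedecadecdbcade  e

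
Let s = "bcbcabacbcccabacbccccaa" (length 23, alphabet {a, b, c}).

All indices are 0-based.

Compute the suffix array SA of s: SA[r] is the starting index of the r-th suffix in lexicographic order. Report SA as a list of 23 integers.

[22, 21, 4, 12, 6, 14, 5, 13, 2, 0, 8, 16, 20, 3, 11, 1, 7, 15, 19, 10, 18, 9, 17]

rank | idx | suffix
   0 |  22 | a
   1 |  21 | aa
   2 |   4 | abacbcccabacbccccaa
   3 |  12 | abacbccccaa
   4 |   6 | acbcccabacbccccaa
   5 |  14 | acbccccaa
   6 |   5 | bacbcccabacbccccaa
   7 |  13 | bacbccccaa
   8 |   2 | bcabacbcccabacbccccaa
   9 |   0 | bcbcabacbcccabacbccccaa
  10 |   8 | bcccabacbccccaa
  11 |  16 | bccccaa
  12 |  20 | caa
  13 |   3 | cabacbcccabacbccccaa
  14 |  11 | cabacbccccaa
  15 |   1 | cbcabacbcccabacbccccaa
  16 |   7 | cbcccabacbccccaa
  17 |  15 | cbccccaa
  18 |  19 | ccaa
  19 |  10 | ccabacbccccaa
  20 |  18 | cccaa
  21 |   9 | cccabacbccccaa
  22 |  17 | ccccaa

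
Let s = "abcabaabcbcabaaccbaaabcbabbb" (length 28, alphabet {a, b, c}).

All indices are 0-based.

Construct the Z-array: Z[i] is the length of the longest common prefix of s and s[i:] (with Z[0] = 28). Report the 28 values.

Z[0]=28
i=1: i≥r, start 0; Z[1]=0
i=2: i≥r, start 0; Z[2]=0
i=3: i≥r, start 0; Z[3]=2 extend→box=[3,5)
i=4: min(r-i=1, Z[1]=0)=0; Z[4]=0
i=5: i≥r, start 0; Z[5]=1 extend→box=[5,6)
i=6: i≥r, start 0; Z[6]=3 extend→box=[6,9)
i=7: min(r-i=2, Z[1]=0)=0; Z[7]=0
i=8: min(r-i=1, Z[2]=0)=0; Z[8]=0
i=9: i≥r, start 0; Z[9]=0
i=10: i≥r, start 0; Z[10]=0
i=11: i≥r, start 0; Z[11]=2 extend→box=[11,13)
i=12: min(r-i=1, Z[1]=0)=0; Z[12]=0
i=13: i≥r, start 0; Z[13]=1 extend→box=[13,14)
i=14: i≥r, start 0; Z[14]=1 extend→box=[14,15)
i=15: i≥r, start 0; Z[15]=0
i=16: i≥r, start 0; Z[16]=0
i=17: i≥r, start 0; Z[17]=0
i=18: i≥r, start 0; Z[18]=1 extend→box=[18,19)
i=19: i≥r, start 0; Z[19]=1 extend→box=[19,20)
i=20: i≥r, start 0; Z[20]=3 extend→box=[20,23)
i=21: min(r-i=2, Z[1]=0)=0; Z[21]=0
i=22: min(r-i=1, Z[2]=0)=0; Z[22]=0
i=23: i≥r, start 0; Z[23]=0
i=24: i≥r, start 0; Z[24]=2 extend→box=[24,26)
i=25: min(r-i=1, Z[1]=0)=0; Z[25]=0
i=26: i≥r, start 0; Z[26]=0
i=27: i≥r, start 0; Z[27]=0

[28, 0, 0, 2, 0, 1, 3, 0, 0, 0, 0, 2, 0, 1, 1, 0, 0, 0, 1, 1, 3, 0, 0, 0, 2, 0, 0, 0]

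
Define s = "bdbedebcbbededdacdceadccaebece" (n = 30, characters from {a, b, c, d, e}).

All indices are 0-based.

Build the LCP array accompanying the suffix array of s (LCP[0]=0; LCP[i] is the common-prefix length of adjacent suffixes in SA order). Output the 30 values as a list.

rank→(start, suffix):
  0 → (15, 'acdceadccaebece')
  1 → (20, 'adccaebece')
  2 → (24, 'aebece')
  3 → (8, 'bbededdacdceadccaebece')
  4 → (6, 'bcbbededdacdceadccaebece')
  5 → (0, 'bdbedebcbbededdacdceadccaebece')
  6 → (26, 'bece')
  7 → (2, 'bedebcbbededdacdceadccaebece')
  8 → (9, 'bededdacdceadccaebece')
  9 → (23, 'caebece')
  10 → (7, 'cbbededdacdceadccaebece')
  11 → (22, 'ccaebece')
  12 → (16, 'cdceadccaebece')
  13 → (28, 'ce')
  14 → (18, 'ceadccaebece')
  15 → (14, 'dacdceadccaebece')
  16 → (1, 'dbedebcbbededdacdceadccaebece')
  17 → (21, 'dccaebece')
  18 → (17, 'dceadccaebece')
  19 → (13, 'ddacdceadccaebece')
  20 → (4, 'debcbbededdacdceadccaebece')
  21 → (11, 'deddacdceadccaebece')
  22 → (29, 'e')
  23 → (19, 'eadccaebece')
  24 → (5, 'ebcbbededdacdceadccaebece')
  25 → (25, 'ebece')
  26 → (27, 'ece')
  27 → (12, 'eddacdceadccaebece')
  28 → (3, 'edebcbbededdacdceadccaebece')
  29 → (10, 'ededdacdceadccaebece')

SA = [15, 20, 24, 8, 6, 0, 26, 2, 9, 23, 7, 22, 16, 28, 18, 14, 1, 21, 17, 13, 4, 11, 29, 19, 5, 25, 27, 12, 3, 10]
[i] adj suffixes → lcp
  [1] 15/20 → 1 ('a')
  [2] 20/24 → 1 ('a')
  [3] 24/8 → 0 ('')
  [4] 8/6 → 1 ('b')
  [5] 6/0 → 1 ('b')
  [6] 0/26 → 1 ('b')
  [7] 26/2 → 2 ('be')
  [8] 2/9 → 4 ('bede')
  [9] 9/23 → 0 ('')
  [10] 23/7 → 1 ('c')
  [11] 7/22 → 1 ('c')
  [12] 22/16 → 1 ('c')
  [13] 16/28 → 1 ('c')
  [14] 28/18 → 2 ('ce')
  [15] 18/14 → 0 ('')
  [16] 14/1 → 1 ('d')
  [17] 1/21 → 1 ('d')
  [18] 21/17 → 2 ('dc')
  [19] 17/13 → 1 ('d')
  [20] 13/4 → 1 ('d')
  [21] 4/11 → 2 ('de')
  [22] 11/29 → 0 ('')
  [23] 29/19 → 1 ('e')
  [24] 19/5 → 1 ('e')
  [25] 5/25 → 2 ('eb')
  [26] 25/27 → 1 ('e')
  [27] 27/12 → 1 ('e')
  [28] 12/3 → 2 ('ed')
  [29] 3/10 → 3 ('ede')

[0, 1, 1, 0, 1, 1, 1, 2, 4, 0, 1, 1, 1, 1, 2, 0, 1, 1, 2, 1, 1, 2, 0, 1, 1, 2, 1, 1, 2, 3]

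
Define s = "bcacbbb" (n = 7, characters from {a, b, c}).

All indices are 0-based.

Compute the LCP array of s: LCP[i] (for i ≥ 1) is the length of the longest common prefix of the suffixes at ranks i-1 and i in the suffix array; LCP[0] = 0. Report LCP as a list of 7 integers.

rank | idx | suffix
   0 |   2 | acbbb
   1 |   6 | b
   2 |   5 | bb
   3 |   4 | bbb
   4 |   0 | bcacbbb
   5 |   1 | cacbbb
   6 |   3 | cbbb

SA = [2, 6, 5, 4, 0, 1, 3]
rank  pair      lcp
   1  s[2:],s[6:]  0  ''
   2  s[6:],s[5:]  1  'b'
   3  s[5:],s[4:]  2  'bb'
   4  s[4:],s[0:]  1  'b'
   5  s[0:],s[1:]  0  ''
   6  s[1:],s[3:]  1  'c'

[0, 0, 1, 2, 1, 0, 1]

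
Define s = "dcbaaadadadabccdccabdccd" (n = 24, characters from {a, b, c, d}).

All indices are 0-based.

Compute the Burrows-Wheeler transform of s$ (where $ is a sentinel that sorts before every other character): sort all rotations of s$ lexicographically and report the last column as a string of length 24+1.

rank  rotation                   last
    0  $dcbaaadadadabccdccabdccd  d
    1  aaadadadabccdccabdccd$dcb  b
    2  aadadadabccdccabdccd$dcba  a
    3  abccdccabdccd$dcbaaadadad  d
    4  abdccd$dcbaaadadadabccdcc  c
    5  adabccdccabdccd$dcbaaadad  d
    6  adadabccdccabdccd$dcbaaad  d
    7  adadadabccdccabdccd$dcbaa  a
    8  baaadadadabccdccabdccd$dc  c
    9  bccdccabdccd$dcbaaadadada  a
   10  bdccd$dcbaaadadadabccdcca  a
   11  cabdccd$dcbaaadadadabccdc  c
   12  cbaaadadadabccdccabdccd$d  d
   13  ccabdccd$dcbaaadadadabccd  d
   14  ccd$dcbaaadadadabccdccabd  d
   15  ccdccabdccd$dcbaaadadadab  b
   16  cd$dcbaaadadadabccdccabdc  c
   17  cdccabdccd$dcbaaadadadabc  c
   18  d$dcbaaadadadabccdccabdcc  c
   19  dabccdccabdccd$dcbaaadada  a
   20  dadabccdccabdccd$dcbaaada  a
   21  dadadabccdccabdccd$dcbaaa  a
   22  dcbaaadadadabccdccabdccd$  $
   23  dccabdccd$dcbaaadadadabcc  c
   24  dccd$dcbaaadadadabccdccab  b

dbadcddacaacdddbcccaaa$cb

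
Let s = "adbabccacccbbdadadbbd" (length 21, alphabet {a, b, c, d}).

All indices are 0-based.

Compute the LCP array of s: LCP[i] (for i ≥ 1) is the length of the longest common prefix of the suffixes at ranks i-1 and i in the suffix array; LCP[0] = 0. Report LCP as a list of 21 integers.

[0, 1, 1, 2, 3, 0, 1, 3, 1, 1, 2, 0, 1, 1, 2, 2, 0, 1, 3, 1, 2]

rank→(start, suffix):
  0 → (3, 'abccacccbbdadadbbd')
  1 → (7, 'acccbbdadadbbd')
  2 → (14, 'adadbbd')
  3 → (0, 'adbabccacccbbdadadbbd')
  4 → (16, 'adbbd')
  5 → (2, 'babccacccbbdadadbbd')
  6 → (18, 'bbd')
  7 → (11, 'bbdadadbbd')
  8 → (4, 'bccacccbbdadadbbd')
  9 → (19, 'bd')
  10 → (12, 'bdadadbbd')
  11 → (6, 'cacccbbdadadbbd')
  12 → (10, 'cbbdadadbbd')
  13 → (5, 'ccacccbbdadadbbd')
  14 → (9, 'ccbbdadadbbd')
  15 → (8, 'cccbbdadadbbd')
  16 → (20, 'd')
  17 → (13, 'dadadbbd')
  18 → (15, 'dadbbd')
  19 → (1, 'dbabccacccbbdadadbbd')
  20 → (17, 'dbbd')

SA = [3, 7, 14, 0, 16, 2, 18, 11, 4, 19, 12, 6, 10, 5, 9, 8, 20, 13, 15, 1, 17]
i: (SA[i-1],SA[i]) lcp shared
  1: (3,7) 1 'a'
  2: (7,14) 1 'a'
  3: (14,0) 2 'ad'
  4: (0,16) 3 'adb'
  5: (16,2) 0 ''
  6: (2,18) 1 'b'
  7: (18,11) 3 'bbd'
  8: (11,4) 1 'b'
  9: (4,19) 1 'b'
  10: (19,12) 2 'bd'
  11: (12,6) 0 ''
  12: (6,10) 1 'c'
  13: (10,5) 1 'c'
  14: (5,9) 2 'cc'
  15: (9,8) 2 'cc'
  16: (8,20) 0 ''
  17: (20,13) 1 'd'
  18: (13,15) 3 'dad'
  19: (15,1) 1 'd'
  20: (1,17) 2 'db'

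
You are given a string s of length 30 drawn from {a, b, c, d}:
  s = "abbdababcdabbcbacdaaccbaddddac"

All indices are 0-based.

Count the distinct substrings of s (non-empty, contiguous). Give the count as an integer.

rank→(start, suffix):
  0 → (18, 'aaccbaddddac')
  1 → (4, 'ababcdabbcbacdaaccbaddddac')
  2 → (10, 'abbcbacdaaccbaddddac')
  3 → (0, 'abbdababcdabbcbacdaaccbaddddac')
  4 → (6, 'abcdabbcbacdaaccbaddddac')
  5 → (28, 'ac')
  6 → (19, 'accbaddddac')
  7 → (15, 'acdaaccbaddddac')
  8 → (23, 'addddac')
  9 → (5, 'babcdabbcbacdaaccbaddddac')
  10 → (14, 'bacdaaccbaddddac')
  11 → (22, 'baddddac')
  12 → (11, 'bbcbacdaaccbaddddac')
  13 → (1, 'bbdababcdabbcbacdaaccbaddddac')
  14 → (12, 'bcbacdaaccbaddddac')
  15 → (7, 'bcdabbcbacdaaccbaddddac')
  16 → (2, 'bdababcdabbcbacdaaccbaddddac')
  17 → (29, 'c')
  18 → (13, 'cbacdaaccbaddddac')
  19 → (21, 'cbaddddac')
  20 → (20, 'ccbaddddac')
  21 → (16, 'cdaaccbaddddac')
  22 → (8, 'cdabbcbacdaaccbaddddac')
  23 → (17, 'daaccbaddddac')
  24 → (3, 'dababcdabbcbacdaaccbaddddac')
  25 → (9, 'dabbcbacdaaccbaddddac')
  26 → (27, 'dac')
  27 → (26, 'ddac')
  28 → (25, 'dddac')
  29 → (24, 'ddddac')

SA = [18, 4, 10, 0, 6, 28, 19, 15, 23, 5, 14, 22, 11, 1, 12, 7, 2, 29, 13, 21, 20, 16, 8, 17, 3, 9, 27, 26, 25, 24]
i: (SA[i-1],SA[i]) lcp shared
  1: (18,4) 1 'a'
  2: (4,10) 2 'ab'
  3: (10,0) 3 'abb'
  4: (0,6) 2 'ab'
  5: (6,28) 1 'a'
  6: (28,19) 2 'ac'
  7: (19,15) 2 'ac'
  8: (15,23) 1 'a'
  9: (23,5) 0 ''
  10: (5,14) 2 'ba'
  11: (14,22) 2 'ba'
  12: (22,11) 1 'b'
  13: (11,1) 2 'bb'
  14: (1,12) 1 'b'
  15: (12,7) 2 'bc'
  16: (7,2) 1 'b'
  17: (2,29) 0 ''
  18: (29,13) 1 'c'
  19: (13,21) 3 'cba'
  20: (21,20) 1 'c'
  21: (20,16) 1 'c'
  22: (16,8) 3 'cda'
  23: (8,17) 0 ''
  24: (17,3) 2 'da'
  25: (3,9) 3 'dab'
  26: (9,27) 2 'da'
  27: (27,26) 1 'd'
  28: (26,25) 2 'dd'
  29: (25,24) 3 'ddd'

n(n+1)/2 = 30·31/2 = 465
Σ LCP = 0 + 1 + 2 + 3 + 2 + 1 + 2 + 2 + 1 + 0 + 2 + 2 + 1 + 2 + 1 + 2 + 1 + 0 + 1 + 3 + 1 + 1 + 3 + 0 + 2 + 3 + 2 + 1 + 2 + 3 = 47
distinct = 465 − 47 = 418

418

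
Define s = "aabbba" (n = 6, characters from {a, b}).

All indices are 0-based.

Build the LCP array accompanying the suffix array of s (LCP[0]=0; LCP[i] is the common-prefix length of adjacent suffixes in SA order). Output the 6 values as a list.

[0, 1, 1, 0, 1, 2]

rank→(start, suffix):
  0 → (5, 'a')
  1 → (0, 'aabbba')
  2 → (1, 'abbba')
  3 → (4, 'ba')
  4 → (3, 'bba')
  5 → (2, 'bbba')

SA = [5, 0, 1, 4, 3, 2]
rank  pair      lcp
   1  s[5:],s[0:]  1  'a'
   2  s[0:],s[1:]  1  'a'
   3  s[1:],s[4:]  0  ''
   4  s[4:],s[3:]  1  'b'
   5  s[3:],s[2:]  2  'bb'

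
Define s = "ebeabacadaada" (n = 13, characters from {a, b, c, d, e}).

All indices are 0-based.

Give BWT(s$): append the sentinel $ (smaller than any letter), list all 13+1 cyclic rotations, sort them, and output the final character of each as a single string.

addebacaeaaab$

rank  rotation        last
    0  $ebeabacadaada  a
    1  a$ebeabacadaad  d
    2  aada$ebeabacad  d
    3  abacadaada$ebe  e
    4  acadaada$ebeab  b
    5  ada$ebeabacada  a
    6  adaada$ebeabac  c
    7  bacadaada$ebea  a
    8  beabacadaada$e  e
    9  cadaada$ebeaba  a
   10  da$ebeabacadaa  a
   11  daada$ebeabaca  a
   12  eabacadaada$eb  b
   13  ebeabacadaada$  $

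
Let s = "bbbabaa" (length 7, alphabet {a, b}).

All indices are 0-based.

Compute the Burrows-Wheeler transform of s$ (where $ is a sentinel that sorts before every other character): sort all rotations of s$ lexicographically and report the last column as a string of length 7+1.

aabbabb$

rank  rotation  last
    0  $bbbabaa  a
    1  a$bbbaba  a
    2  aa$bbbab  b
    3  abaa$bbb  b
    4  baa$bbba  a
    5  babaa$bb  b
    6  bbabaa$b  b
    7  bbbabaa$  $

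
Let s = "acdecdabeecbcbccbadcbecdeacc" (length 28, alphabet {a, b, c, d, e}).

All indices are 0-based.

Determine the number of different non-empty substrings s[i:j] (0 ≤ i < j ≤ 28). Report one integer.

368

sorted suffixes:
  #0 SA[0]=6  'abeecbcbccbadcbecdeacc'
  #1 SA[1]=25  'acc'
  #2 SA[2]=0  'acdecdabeecbcbccbadcbecdeacc'
  #3 SA[3]=17  'adcbecdeacc'
  #4 SA[4]=16  'badcbecdeacc'
  #5 SA[5]=11  'bcbccbadcbecdeacc'
  #6 SA[6]=13  'bccbadcbecdeacc'
  #7 SA[7]=20  'becdeacc'
  #8 SA[8]=7  'beecbcbccbadcbecdeacc'
  #9 SA[9]=27  'c'
  #10 SA[10]=15  'cbadcbecdeacc'
  #11 SA[11]=10  'cbcbccbadcbecdeacc'
  #12 SA[12]=12  'cbccbadcbecdeacc'
  #13 SA[13]=19  'cbecdeacc'
  #14 SA[14]=26  'cc'
  #15 SA[15]=14  'ccbadcbecdeacc'
  #16 SA[16]=4  'cdabeecbcbccbadcbecdeacc'
  #17 SA[17]=22  'cdeacc'
  #18 SA[18]=1  'cdecdabeecbcbccbadcbecdeacc'
  #19 SA[19]=5  'dabeecbcbccbadcbecdeacc'
  #20 SA[20]=18  'dcbecdeacc'
  #21 SA[21]=23  'deacc'
  #22 SA[22]=2  'decdabeecbcbccbadcbecdeacc'
  #23 SA[23]=24  'eacc'
  #24 SA[24]=9  'ecbcbccbadcbecdeacc'
  #25 SA[25]=3  'ecdabeecbcbccbadcbecdeacc'
  #26 SA[26]=21  'ecdeacc'
  #27 SA[27]=8  'eecbcbccbadcbecdeacc'

SA = [6, 25, 0, 17, 16, 11, 13, 20, 7, 27, 15, 10, 12, 19, 26, 14, 4, 22, 1, 5, 18, 23, 2, 24, 9, 3, 21, 8]
[i] adj suffixes → lcp
  [1] 6/25 → 1 ('a')
  [2] 25/0 → 2 ('ac')
  [3] 0/17 → 1 ('a')
  [4] 17/16 → 0 ('')
  [5] 16/11 → 1 ('b')
  [6] 11/13 → 2 ('bc')
  [7] 13/20 → 1 ('b')
  [8] 20/7 → 2 ('be')
  [9] 7/27 → 0 ('')
  [10] 27/15 → 1 ('c')
  [11] 15/10 → 2 ('cb')
  [12] 10/12 → 3 ('cbc')
  [13] 12/19 → 2 ('cb')
  [14] 19/26 → 1 ('c')
  [15] 26/14 → 2 ('cc')
  [16] 14/4 → 1 ('c')
  [17] 4/22 → 2 ('cd')
  [18] 22/1 → 3 ('cde')
  [19] 1/5 → 0 ('')
  [20] 5/18 → 1 ('d')
  [21] 18/23 → 1 ('d')
  [22] 23/2 → 2 ('de')
  [23] 2/24 → 0 ('')
  [24] 24/9 → 1 ('e')
  [25] 9/3 → 2 ('ec')
  [26] 3/21 → 3 ('ecd')
  [27] 21/8 → 1 ('e')

n(n+1)/2 = 28·29/2 = 406
Σ LCP = 0 + 1 + 2 + 1 + 0 + 1 + 2 + 1 + 2 + 0 + 1 + 2 + 3 + 2 + 1 + 2 + 1 + 2 + 3 + 0 + 1 + 1 + 2 + 0 + 1 + 2 + 3 + 1 = 38
distinct = 406 − 38 = 368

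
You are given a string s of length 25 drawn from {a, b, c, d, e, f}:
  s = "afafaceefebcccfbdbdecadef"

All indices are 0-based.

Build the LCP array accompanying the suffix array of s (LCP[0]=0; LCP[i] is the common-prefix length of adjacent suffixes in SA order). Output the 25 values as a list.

[0, 1, 1, 3, 0, 1, 2, 0, 1, 2, 1, 1, 0, 1, 2, 0, 1, 1, 1, 2, 0, 1, 2, 1, 1]

rank→(start, suffix):
  0 → (4, 'aceefebcccfbdbdecadef')
  1 → (21, 'adef')
  2 → (2, 'afaceefebcccfbdbdecadef')
  3 → (0, 'afafaceefebcccfbdbdecadef')
  4 → (10, 'bcccfbdbdecadef')
  5 → (15, 'bdbdecadef')
  6 → (17, 'bdecadef')
  7 → (20, 'cadef')
  8 → (11, 'cccfbdbdecadef')
  9 → (12, 'ccfbdbdecadef')
  10 → (5, 'ceefebcccfbdbdecadef')
  11 → (13, 'cfbdbdecadef')
  12 → (16, 'dbdecadef')
  13 → (18, 'decadef')
  14 → (22, 'def')
  15 → (9, 'ebcccfbdbdecadef')
  16 → (19, 'ecadef')
  17 → (6, 'eefebcccfbdbdecadef')
  18 → (23, 'ef')
  19 → (7, 'efebcccfbdbdecadef')
  20 → (24, 'f')
  21 → (3, 'faceefebcccfbdbdecadef')
  22 → (1, 'fafaceefebcccfbdbdecadef')
  23 → (14, 'fbdbdecadef')
  24 → (8, 'febcccfbdbdecadef')

SA = [4, 21, 2, 0, 10, 15, 17, 20, 11, 12, 5, 13, 16, 18, 22, 9, 19, 6, 23, 7, 24, 3, 1, 14, 8]
[i] adj suffixes → lcp
  [1] 4/21 → 1 ('a')
  [2] 21/2 → 1 ('a')
  [3] 2/0 → 3 ('afa')
  [4] 0/10 → 0 ('')
  [5] 10/15 → 1 ('b')
  [6] 15/17 → 2 ('bd')
  [7] 17/20 → 0 ('')
  [8] 20/11 → 1 ('c')
  [9] 11/12 → 2 ('cc')
  [10] 12/5 → 1 ('c')
  [11] 5/13 → 1 ('c')
  [12] 13/16 → 0 ('')
  [13] 16/18 → 1 ('d')
  [14] 18/22 → 2 ('de')
  [15] 22/9 → 0 ('')
  [16] 9/19 → 1 ('e')
  [17] 19/6 → 1 ('e')
  [18] 6/23 → 1 ('e')
  [19] 23/7 → 2 ('ef')
  [20] 7/24 → 0 ('')
  [21] 24/3 → 1 ('f')
  [22] 3/1 → 2 ('fa')
  [23] 1/14 → 1 ('f')
  [24] 14/8 → 1 ('f')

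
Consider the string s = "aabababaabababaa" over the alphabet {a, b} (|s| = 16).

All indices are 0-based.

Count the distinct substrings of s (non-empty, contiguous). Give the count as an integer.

sorted suffixes:
  #0 SA[0]=15  'a'
  #1 SA[1]=14  'aa'
  #2 SA[2]=7  'aabababaa'
  #3 SA[3]=0  'aabababaabababaa'
  #4 SA[4]=12  'abaa'
  #5 SA[5]=5  'abaabababaa'
  #6 SA[6]=10  'ababaa'
  #7 SA[7]=3  'ababaabababaa'
  #8 SA[8]=8  'abababaa'
  #9 SA[9]=1  'abababaabababaa'
  #10 SA[10]=13  'baa'
  #11 SA[11]=6  'baabababaa'
  #12 SA[12]=11  'babaa'
  #13 SA[13]=4  'babaabababaa'
  #14 SA[14]=9  'bababaa'
  #15 SA[15]=2  'bababaabababaa'

SA = [15, 14, 7, 0, 12, 5, 10, 3, 8, 1, 13, 6, 11, 4, 9, 2]
i: (SA[i-1],SA[i]) lcp shared
  1: (15,14) 1 'a'
  2: (14,7) 2 'aa'
  3: (7,0) 9 'aabababaa'
  4: (0,12) 1 'a'
  5: (12,5) 4 'abaa'
  6: (5,10) 3 'aba'
  7: (10,3) 6 'ababaa'
  8: (3,8) 5 'ababa'
  9: (8,1) 8 'abababaa'
  10: (1,13) 0 ''
  11: (13,6) 3 'baa'
  12: (6,11) 2 'ba'
  13: (11,4) 5 'babaa'
  14: (4,9) 4 'baba'
  15: (9,2) 7 'bababaa'

n(n+1)/2 = 16·17/2 = 136
Σ LCP = 0 + 1 + 2 + 9 + 1 + 4 + 3 + 6 + 5 + 8 + 0 + 3 + 2 + 5 + 4 + 7 = 60
distinct = 136 − 60 = 76

76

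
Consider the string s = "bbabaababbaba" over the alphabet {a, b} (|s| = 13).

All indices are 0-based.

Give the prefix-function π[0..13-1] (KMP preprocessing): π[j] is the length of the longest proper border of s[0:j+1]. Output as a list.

[0, 1, 0, 1, 0, 0, 1, 0, 1, 2, 3, 4, 5]

π[0] = 0
j=1 s[j]='b': π[1]=1 (border 'b')
j=2 s[j]='a': k: 1→0; π[2]=0 (border '')
j=3 s[j]='b': π[3]=1 (border 'b')
j=4 s[j]='a': k: 1→0; π[4]=0 (border '')
j=5 s[j]='a': π[5]=0 (border '')
j=6 s[j]='b': π[6]=1 (border 'b')
j=7 s[j]='a': k: 1→0; π[7]=0 (border '')
j=8 s[j]='b': π[8]=1 (border 'b')
j=9 s[j]='b': π[9]=2 (border 'bb')
j=10 s[j]='a': π[10]=3 (border 'bba')
j=11 s[j]='b': π[11]=4 (border 'bbab')
j=12 s[j]='a': π[12]=5 (border 'bbaba')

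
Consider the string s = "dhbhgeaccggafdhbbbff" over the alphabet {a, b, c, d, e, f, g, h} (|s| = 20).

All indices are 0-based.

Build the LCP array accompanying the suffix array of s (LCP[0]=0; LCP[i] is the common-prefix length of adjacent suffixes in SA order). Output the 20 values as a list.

[0, 1, 0, 2, 1, 1, 0, 1, 0, 3, 0, 0, 1, 1, 0, 1, 1, 0, 2, 1]

sorted suffixes:
  #0 SA[0]=6  'accggafdhbbbff'
  #1 SA[1]=11  'afdhbbbff'
  #2 SA[2]=15  'bbbff'
  #3 SA[3]=16  'bbff'
  #4 SA[4]=17  'bff'
  #5 SA[5]=2  'bhgeaccggafdhbbbff'
  #6 SA[6]=7  'ccggafdhbbbff'
  #7 SA[7]=8  'cggafdhbbbff'
  #8 SA[8]=13  'dhbbbff'
  #9 SA[9]=0  'dhbhgeaccggafdhbbbff'
  #10 SA[10]=5  'eaccggafdhbbbff'
  #11 SA[11]=19  'f'
  #12 SA[12]=12  'fdhbbbff'
  #13 SA[13]=18  'ff'
  #14 SA[14]=10  'gafdhbbbff'
  #15 SA[15]=4  'geaccggafdhbbbff'
  #16 SA[16]=9  'ggafdhbbbff'
  #17 SA[17]=14  'hbbbff'
  #18 SA[18]=1  'hbhgeaccggafdhbbbff'
  #19 SA[19]=3  'hgeaccggafdhbbbff'

SA = [6, 11, 15, 16, 17, 2, 7, 8, 13, 0, 5, 19, 12, 18, 10, 4, 9, 14, 1, 3]
rank  pair      lcp
   1  s[6:],s[11:]  1  'a'
   2  s[11:],s[15:]  0  ''
   3  s[15:],s[16:]  2  'bb'
   4  s[16:],s[17:]  1  'b'
   5  s[17:],s[2:]  1  'b'
   6  s[2:],s[7:]  0  ''
   7  s[7:],s[8:]  1  'c'
   8  s[8:],s[13:]  0  ''
   9  s[13:],s[0:]  3  'dhb'
  10  s[0:],s[5:]  0  ''
  11  s[5:],s[19:]  0  ''
  12  s[19:],s[12:]  1  'f'
  13  s[12:],s[18:]  1  'f'
  14  s[18:],s[10:]  0  ''
  15  s[10:],s[4:]  1  'g'
  16  s[4:],s[9:]  1  'g'
  17  s[9:],s[14:]  0  ''
  18  s[14:],s[1:]  2  'hb'
  19  s[1:],s[3:]  1  'h'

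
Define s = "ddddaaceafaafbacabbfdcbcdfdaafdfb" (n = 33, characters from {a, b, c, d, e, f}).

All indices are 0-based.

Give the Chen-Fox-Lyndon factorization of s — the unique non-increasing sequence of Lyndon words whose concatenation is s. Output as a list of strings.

emit factor 1: 'd' (i=0, period=1)
emit factor 2: 'd' (i=1, period=1)
emit factor 3: 'd' (i=2, period=1)
emit factor 4: 'd' (i=3, period=1)
emit factor 5: 'aaceafaafbacabbfdcbcdfdaafdfb' (i=4, period=29)

["d", "d", "d", "d", "aaceafaafbacabbfdcbcdfdaafdfb"]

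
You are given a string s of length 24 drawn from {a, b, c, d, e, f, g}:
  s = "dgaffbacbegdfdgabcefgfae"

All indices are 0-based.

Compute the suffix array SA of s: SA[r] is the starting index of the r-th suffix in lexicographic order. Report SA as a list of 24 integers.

rank→(start, suffix):
  0 → (15, 'abcefgfae')
  1 → (6, 'acbegdfdgabcefgfae')
  2 → (22, 'ae')
  3 → (2, 'affbacbegdfdgabcefgfae')
  4 → (5, 'bacbegdfdgabcefgfae')
  5 → (16, 'bcefgfae')
  6 → (8, 'begdfdgabcefgfae')
  7 → (7, 'cbegdfdgabcefgfae')
  8 → (17, 'cefgfae')
  9 → (11, 'dfdgabcefgfae')
  10 → (13, 'dgabcefgfae')
  11 → (0, 'dgaffbacbegdfdgabcefgfae')
  12 → (23, 'e')
  13 → (18, 'efgfae')
  14 → (9, 'egdfdgabcefgfae')
  15 → (21, 'fae')
  16 → (4, 'fbacbegdfdgabcefgfae')
  17 → (12, 'fdgabcefgfae')
  18 → (3, 'ffbacbegdfdgabcefgfae')
  19 → (19, 'fgfae')
  20 → (14, 'gabcefgfae')
  21 → (1, 'gaffbacbegdfdgabcefgfae')
  22 → (10, 'gdfdgabcefgfae')
  23 → (20, 'gfae')

[15, 6, 22, 2, 5, 16, 8, 7, 17, 11, 13, 0, 23, 18, 9, 21, 4, 12, 3, 19, 14, 1, 10, 20]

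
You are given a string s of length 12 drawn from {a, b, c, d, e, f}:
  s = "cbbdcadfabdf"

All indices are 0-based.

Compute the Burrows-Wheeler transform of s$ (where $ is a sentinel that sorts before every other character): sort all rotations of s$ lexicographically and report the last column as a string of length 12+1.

rank  rotation       last
    0  $cbbdcadfabdf  f
    1  abdf$cbbdcadf  f
    2  adfabdf$cbbdc  c
    3  bbdcadfabdf$c  c
    4  bdcadfabdf$cb  b
    5  bdf$cbbdcadfa  a
    6  cadfabdf$cbbd  d
    7  cbbdcadfabdf$  $
    8  dcadfabdf$cbb  b
    9  df$cbbdcadfab  b
   10  dfabdf$cbbdca  a
   11  f$cbbdcadfabd  d
   12  fabdf$cbbdcad  d

ffccbad$bbadd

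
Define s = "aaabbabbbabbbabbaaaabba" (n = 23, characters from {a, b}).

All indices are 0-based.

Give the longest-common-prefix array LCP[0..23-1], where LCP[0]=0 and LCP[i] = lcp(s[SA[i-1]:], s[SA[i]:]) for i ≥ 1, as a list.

rank | idx | suffix
   0 |  22 | a
   1 |  16 | aaaabba
   2 |  17 | aaabba
   3 |   0 | aaabbabbbabbbabbaaaabba
   4 |  18 | aabba
   5 |   1 | aabbabbbabbbabbaaaabba
   6 |  19 | abba
   7 |  13 | abbaaaabba
   8 |   2 | abbabbbabbbabbaaaabba
   9 |   9 | abbbabbaaaabba
  10 |   5 | abbbabbbabbaaaabba
  11 |  21 | ba
  12 |  15 | baaaabba
  13 |  12 | babbaaaabba
  14 |   8 | babbbabbaaaabba
  15 |   4 | babbbabbbabbaaaabba
  16 |  20 | bba
  17 |  14 | bbaaaabba
  18 |  11 | bbabbaaaabba
  19 |   7 | bbabbbabbaaaabba
  20 |   3 | bbabbbabbbabbaaaabba
  21 |  10 | bbbabbaaaabba
  22 |   6 | bbbabbbabbaaaabba

SA = [22, 16, 17, 0, 18, 1, 19, 13, 2, 9, 5, 21, 15, 12, 8, 4, 20, 14, 11, 7, 3, 10, 6]
i: (SA[i-1],SA[i]) lcp shared
  1: (22,16) 1 'a'
  2: (16,17) 3 'aaa'
  3: (17,0) 6 'aaabba'
  4: (0,18) 2 'aa'
  5: (18,1) 5 'aabba'
  6: (1,19) 1 'a'
  7: (19,13) 4 'abba'
  8: (13,2) 4 'abba'
  9: (2,9) 3 'abb'
  10: (9,5) 7 'abbbabb'
  11: (5,21) 0 ''
  12: (21,15) 2 'ba'
  13: (15,12) 2 'ba'
  14: (12,8) 4 'babb'
  15: (8,4) 8 'babbbabb'
  16: (4,20) 1 'b'
  17: (20,14) 3 'bba'
  18: (14,11) 3 'bba'
  19: (11,7) 5 'bbabb'
  20: (7,3) 9 'bbabbbabb'
  21: (3,10) 2 'bb'
  22: (10,6) 6 'bbbabb'

[0, 1, 3, 6, 2, 5, 1, 4, 4, 3, 7, 0, 2, 2, 4, 8, 1, 3, 3, 5, 9, 2, 6]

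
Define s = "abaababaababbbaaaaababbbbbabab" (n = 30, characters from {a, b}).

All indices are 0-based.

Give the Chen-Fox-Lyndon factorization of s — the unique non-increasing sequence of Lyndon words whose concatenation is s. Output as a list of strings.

emit factor 1: 'ab' (i=0, period=2)
emit factor 2: 'aababaababbb' (i=2, period=12)
emit factor 3: 'aaaaababbbbbabab' (i=14, period=16)

["ab", "aababaababbb", "aaaaababbbbbabab"]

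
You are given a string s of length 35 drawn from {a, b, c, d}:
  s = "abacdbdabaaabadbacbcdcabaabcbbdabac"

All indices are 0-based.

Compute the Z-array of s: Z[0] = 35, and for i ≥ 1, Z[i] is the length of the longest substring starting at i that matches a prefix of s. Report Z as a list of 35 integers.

[35, 0, 1, 0, 0, 0, 0, 3, 0, 1, 1, 3, 0, 1, 0, 0, 1, 0, 0, 0, 0, 0, 3, 0, 1, 2, 0, 0, 0, 0, 0, 4, 0, 1, 0]

Z[0]=35
i=1: fresh scan; Z[1]=0
i=2: fresh scan; Z[2]=1 grow→box=[2,3)
i=3: fresh scan; Z[3]=0
i=4: fresh scan; Z[4]=0
i=5: fresh scan; Z[5]=0
i=6: fresh scan; Z[6]=0
i=7: fresh scan; Z[7]=3 grow→box=[7,10)
i=8: min(r-i=2, Z[1]=0)=0; Z[8]=0
i=9: min(r-i=1, Z[2]=1)=1; Z[9]=1
i=10: fresh scan; Z[10]=1 grow→box=[10,11)
i=11: fresh scan; Z[11]=3 grow→box=[11,14)
i=12: min(r-i=2, Z[1]=0)=0; Z[12]=0
i=13: min(r-i=1, Z[2]=1)=1; Z[13]=1
i=14: fresh scan; Z[14]=0
i=15: fresh scan; Z[15]=0
i=16: fresh scan; Z[16]=1 grow→box=[16,17)
i=17: fresh scan; Z[17]=0
i=18: fresh scan; Z[18]=0
i=19: fresh scan; Z[19]=0
i=20: fresh scan; Z[20]=0
i=21: fresh scan; Z[21]=0
i=22: fresh scan; Z[22]=3 grow→box=[22,25)
i=23: min(r-i=2, Z[1]=0)=0; Z[23]=0
i=24: min(r-i=1, Z[2]=1)=1; Z[24]=1
i=25: fresh scan; Z[25]=2 grow→box=[25,27)
i=26: min(r-i=1, Z[1]=0)=0; Z[26]=0
i=27: fresh scan; Z[27]=0
i=28: fresh scan; Z[28]=0
i=29: fresh scan; Z[29]=0
i=30: fresh scan; Z[30]=0
i=31: fresh scan; Z[31]=4 grow→box=[31,35)
i=32: min(r-i=3, Z[1]=0)=0; Z[32]=0
i=33: min(r-i=2, Z[2]=1)=1; Z[33]=1
i=34: min(r-i=1, Z[3]=0)=0; Z[34]=0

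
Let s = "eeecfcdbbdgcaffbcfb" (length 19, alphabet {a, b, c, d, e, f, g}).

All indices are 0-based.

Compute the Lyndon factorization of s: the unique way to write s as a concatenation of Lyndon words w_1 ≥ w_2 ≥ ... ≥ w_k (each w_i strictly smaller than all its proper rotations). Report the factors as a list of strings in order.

["e", "e", "e", "cf", "cd", "bbdgc", "affbcfb"]

emit factor 1: 'e' (i=0, period=1)
emit factor 2: 'e' (i=1, period=1)
emit factor 3: 'e' (i=2, period=1)
emit factor 4: 'cf' (i=3, period=2)
emit factor 5: 'cd' (i=5, period=2)
emit factor 6: 'bbdgc' (i=7, period=5)
emit factor 7: 'affbcfb' (i=12, period=7)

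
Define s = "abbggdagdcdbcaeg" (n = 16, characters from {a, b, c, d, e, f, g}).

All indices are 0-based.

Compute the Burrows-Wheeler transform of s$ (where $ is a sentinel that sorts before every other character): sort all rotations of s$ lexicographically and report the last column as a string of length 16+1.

g$cdadbbdgcgaegab

rank  rotation           last
    0  $abbggdagdcdbcaeg  g
    1  abbggdagdcdbcaeg$  $
    2  aeg$abbggdagdcdbc  c
    3  agdcdbcaeg$abbggd  d
    4  bbggdagdcdbcaeg$a  a
    5  bcaeg$abbggdagdcd  d
    6  bggdagdcdbcaeg$ab  b
    7  caeg$abbggdagdcdb  b
    8  cdbcaeg$abbggdagd  d
    9  dagdcdbcaeg$abbgg  g
   10  dbcaeg$abbggdagdc  c
   11  dcdbcaeg$abbggdag  g
   12  eg$abbggdagdcdbca  a
   13  g$abbggdagdcdbcae  e
   14  gdagdcdbcaeg$abbg  g
   15  gdcdbcaeg$abbggda  a
   16  ggdagdcdbcaeg$abb  b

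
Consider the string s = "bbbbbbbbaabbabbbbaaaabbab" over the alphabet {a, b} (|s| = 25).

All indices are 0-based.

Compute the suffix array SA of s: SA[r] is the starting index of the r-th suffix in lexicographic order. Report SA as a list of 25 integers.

rank | idx | suffix
   0 |  17 | aaaabbab
   1 |  18 | aaabbab
   2 |  19 | aabbab
   3 |   8 | aabbabbbbaaaabbab
   4 |  23 | ab
   5 |  20 | abbab
   6 |   9 | abbabbbbaaaabbab
   7 |  12 | abbbbaaaabbab
   8 |  24 | b
   9 |  16 | baaaabbab
  10 |   7 | baabbabbbbaaaabbab
  11 |  22 | bab
  12 |  11 | babbbbaaaabbab
  13 |  15 | bbaaaabbab
  14 |   6 | bbaabbabbbbaaaabbab
  15 |  21 | bbab
  16 |  10 | bbabbbbaaaabbab
  17 |  14 | bbbaaaabbab
  18 |   5 | bbbaabbabbbbaaaabbab
  19 |  13 | bbbbaaaabbab
  20 |   4 | bbbbaabbabbbbaaaabbab
  21 |   3 | bbbbbaabbabbbbaaaabbab
  22 |   2 | bbbbbbaabbabbbbaaaabbab
  23 |   1 | bbbbbbbaabbabbbbaaaabbab
  24 |   0 | bbbbbbbbaabbabbbbaaaabbab

[17, 18, 19, 8, 23, 20, 9, 12, 24, 16, 7, 22, 11, 15, 6, 21, 10, 14, 5, 13, 4, 3, 2, 1, 0]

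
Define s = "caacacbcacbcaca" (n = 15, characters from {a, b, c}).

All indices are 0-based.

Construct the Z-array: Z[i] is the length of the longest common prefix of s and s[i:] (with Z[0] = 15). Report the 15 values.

Z[0]=15
i=1: i≥r, start 0; Z[1]=0
i=2: i≥r, start 0; Z[2]=0
i=3: i≥r, start 0; Z[3]=2 scan→box=[3,5)
i=4: min(r-i=1, Z[1]=0)=0; Z[4]=0
i=5: i≥r, start 0; Z[5]=1 scan→box=[5,6)
i=6: i≥r, start 0; Z[6]=0
i=7: i≥r, start 0; Z[7]=2 scan→box=[7,9)
i=8: min(r-i=1, Z[1]=0)=0; Z[8]=0
i=9: i≥r, start 0; Z[9]=1 scan→box=[9,10)
i=10: i≥r, start 0; Z[10]=0
i=11: i≥r, start 0; Z[11]=2 scan→box=[11,13)
i=12: min(r-i=1, Z[1]=0)=0; Z[12]=0
i=13: i≥r, start 0; Z[13]=2 scan→box=[13,15)
i=14: min(r-i=1, Z[1]=0)=0; Z[14]=0

[15, 0, 0, 2, 0, 1, 0, 2, 0, 1, 0, 2, 0, 2, 0]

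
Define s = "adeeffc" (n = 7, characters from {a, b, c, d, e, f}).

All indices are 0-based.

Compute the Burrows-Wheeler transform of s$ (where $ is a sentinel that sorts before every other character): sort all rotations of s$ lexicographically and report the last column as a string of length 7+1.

c$fadefe

rank  rotation  last
    0  $adeeffc  c
    1  adeeffc$  $
    2  c$adeeff  f
    3  deeffc$a  a
    4  eeffc$ad  d
    5  effc$ade  e
    6  fc$adeef  f
    7  ffc$adee  e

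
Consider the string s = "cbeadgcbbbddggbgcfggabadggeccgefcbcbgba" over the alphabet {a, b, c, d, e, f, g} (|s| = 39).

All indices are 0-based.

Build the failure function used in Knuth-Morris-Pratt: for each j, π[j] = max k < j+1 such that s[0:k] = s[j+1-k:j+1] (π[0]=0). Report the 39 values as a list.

π[0] = 0
j=1 s[j]='b': π[1]=0 (border '')
j=2 s[j]='e': π[2]=0 (border '')
j=3 s[j]='a': π[3]=0 (border '')
j=4 s[j]='d': π[4]=0 (border '')
j=5 s[j]='g': π[5]=0 (border '')
j=6 s[j]='c': π[6]=1 (border 'c')
j=7 s[j]='b': π[7]=2 (border 'cb')
j=8 s[j]='b': k: 2→0; π[8]=0 (border '')
j=9 s[j]='b': π[9]=0 (border '')
j=10 s[j]='d': π[10]=0 (border '')
j=11 s[j]='d': π[11]=0 (border '')
j=12 s[j]='g': π[12]=0 (border '')
j=13 s[j]='g': π[13]=0 (border '')
j=14 s[j]='b': π[14]=0 (border '')
j=15 s[j]='g': π[15]=0 (border '')
j=16 s[j]='c': π[16]=1 (border 'c')
j=17 s[j]='f': k: 1→0; π[17]=0 (border '')
j=18 s[j]='g': π[18]=0 (border '')
j=19 s[j]='g': π[19]=0 (border '')
j=20 s[j]='a': π[20]=0 (border '')
j=21 s[j]='b': π[21]=0 (border '')
j=22 s[j]='a': π[22]=0 (border '')
j=23 s[j]='d': π[23]=0 (border '')
j=24 s[j]='g': π[24]=0 (border '')
j=25 s[j]='g': π[25]=0 (border '')
j=26 s[j]='e': π[26]=0 (border '')
j=27 s[j]='c': π[27]=1 (border 'c')
j=28 s[j]='c': k: 1→0; π[28]=1 (border 'c')
j=29 s[j]='g': k: 1→0; π[29]=0 (border '')
j=30 s[j]='e': π[30]=0 (border '')
j=31 s[j]='f': π[31]=0 (border '')
j=32 s[j]='c': π[32]=1 (border 'c')
j=33 s[j]='b': π[33]=2 (border 'cb')
j=34 s[j]='c': k: 2→0; π[34]=1 (border 'c')
j=35 s[j]='b': π[35]=2 (border 'cb')
j=36 s[j]='g': k: 2→0; π[36]=0 (border '')
j=37 s[j]='b': π[37]=0 (border '')
j=38 s[j]='a': π[38]=0 (border '')

[0, 0, 0, 0, 0, 0, 1, 2, 0, 0, 0, 0, 0, 0, 0, 0, 1, 0, 0, 0, 0, 0, 0, 0, 0, 0, 0, 1, 1, 0, 0, 0, 1, 2, 1, 2, 0, 0, 0]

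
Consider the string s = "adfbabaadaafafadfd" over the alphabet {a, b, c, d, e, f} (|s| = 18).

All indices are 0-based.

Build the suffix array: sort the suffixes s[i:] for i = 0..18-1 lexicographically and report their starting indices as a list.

rank→(start, suffix):
  0 → (6, 'aadaafafadfd')
  1 → (9, 'aafafadfd')
  2 → (4, 'abaadaafafadfd')
  3 → (7, 'adaafafadfd')
  4 → (0, 'adfbabaadaafafadfd')
  5 → (14, 'adfd')
  6 → (12, 'afadfd')
  7 → (10, 'afafadfd')
  8 → (5, 'baadaafafadfd')
  9 → (3, 'babaadaafafadfd')
  10 → (17, 'd')
  11 → (8, 'daafafadfd')
  12 → (1, 'dfbabaadaafafadfd')
  13 → (15, 'dfd')
  14 → (13, 'fadfd')
  15 → (11, 'fafadfd')
  16 → (2, 'fbabaadaafafadfd')
  17 → (16, 'fd')

[6, 9, 4, 7, 0, 14, 12, 10, 5, 3, 17, 8, 1, 15, 13, 11, 2, 16]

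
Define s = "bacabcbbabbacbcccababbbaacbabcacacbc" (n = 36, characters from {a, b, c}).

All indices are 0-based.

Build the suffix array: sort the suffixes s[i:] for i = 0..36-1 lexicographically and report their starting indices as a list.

sorted suffixes:
  #0 SA[0]=23  'aacbabcacacbc'
  #1 SA[1]=17  'ababbbaacbabcacacbc'
  #2 SA[2]=8  'abbacbcccababbbaacbabcacacbc'
  #3 SA[3]=19  'abbbaacbabcacacbc'
  #4 SA[4]=27  'abcacacbc'
  #5 SA[5]=3  'abcbbabbacbcccababbbaacbabcacacbc'
  #6 SA[6]=1  'acabcbbabbacbcccababbbaacbabcacacbc'
  #7 SA[7]=30  'acacbc'
  #8 SA[8]=24  'acbabcacacbc'
  #9 SA[9]=32  'acbc'
  #10 SA[10]=11  'acbcccababbbaacbabcacacbc'
  #11 SA[11]=22  'baacbabcacacbc'
  #12 SA[12]=7  'babbacbcccababbbaacbabcacacbc'
  #13 SA[13]=18  'babbbaacbabcacacbc'
  #14 SA[14]=26  'babcacacbc'
  #15 SA[15]=0  'bacabcbbabbacbcccababbbaacbabcacacbc'
  #16 SA[16]=10  'bacbcccababbbaacbabcacacbc'
  #17 SA[17]=21  'bbaacbabcacacbc'
  #18 SA[18]=6  'bbabbacbcccababbbaacbabcacacbc'
  #19 SA[19]=9  'bbacbcccababbbaacbabcacacbc'
  #20 SA[20]=20  'bbbaacbabcacacbc'
  #21 SA[21]=34  'bc'
  #22 SA[22]=28  'bcacacbc'
  #23 SA[23]=4  'bcbbabbacbcccababbbaacbabcacacbc'
  #24 SA[24]=13  'bcccababbbaacbabcacacbc'
  #25 SA[25]=35  'c'
  #26 SA[26]=16  'cababbbaacbabcacacbc'
  #27 SA[27]=2  'cabcbbabbacbcccababbbaacbabcacacbc'
  #28 SA[28]=29  'cacacbc'
  #29 SA[29]=31  'cacbc'
  #30 SA[30]=25  'cbabcacacbc'
  #31 SA[31]=5  'cbbabbacbcccababbbaacbabcacacbc'
  #32 SA[32]=33  'cbc'
  #33 SA[33]=12  'cbcccababbbaacbabcacacbc'
  #34 SA[34]=15  'ccababbbaacbabcacacbc'
  #35 SA[35]=14  'cccababbbaacbabcacacbc'

[23, 17, 8, 19, 27, 3, 1, 30, 24, 32, 11, 22, 7, 18, 26, 0, 10, 21, 6, 9, 20, 34, 28, 4, 13, 35, 16, 2, 29, 31, 25, 5, 33, 12, 15, 14]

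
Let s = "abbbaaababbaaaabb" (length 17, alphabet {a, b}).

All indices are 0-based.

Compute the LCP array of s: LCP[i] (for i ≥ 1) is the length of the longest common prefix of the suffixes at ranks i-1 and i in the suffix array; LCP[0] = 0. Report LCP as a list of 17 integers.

sorted suffixes:
  #0 SA[0]=11  'aaaabb'
  #1 SA[1]=4  'aaababbaaaabb'
  #2 SA[2]=12  'aaabb'
  #3 SA[3]=5  'aababbaaaabb'
  #4 SA[4]=13  'aabb'
  #5 SA[5]=6  'ababbaaaabb'
  #6 SA[6]=14  'abb'
  #7 SA[7]=8  'abbaaaabb'
  #8 SA[8]=0  'abbbaaababbaaaabb'
  #9 SA[9]=16  'b'
  #10 SA[10]=10  'baaaabb'
  #11 SA[11]=3  'baaababbaaaabb'
  #12 SA[12]=7  'babbaaaabb'
  #13 SA[13]=15  'bb'
  #14 SA[14]=9  'bbaaaabb'
  #15 SA[15]=2  'bbaaababbaaaabb'
  #16 SA[16]=1  'bbbaaababbaaaabb'

SA = [11, 4, 12, 5, 13, 6, 14, 8, 0, 16, 10, 3, 7, 15, 9, 2, 1]
rank  pair      lcp
   1  s[11:],s[4:]  3  'aaa'
   2  s[4:],s[12:]  4  'aaab'
   3  s[12:],s[5:]  2  'aa'
   4  s[5:],s[13:]  3  'aab'
   5  s[13:],s[6:]  1  'a'
   6  s[6:],s[14:]  2  'ab'
   7  s[14:],s[8:]  3  'abb'
   8  s[8:],s[0:]  3  'abb'
   9  s[0:],s[16:]  0  ''
  10  s[16:],s[10:]  1  'b'
  11  s[10:],s[3:]  4  'baaa'
  12  s[3:],s[7:]  2  'ba'
  13  s[7:],s[15:]  1  'b'
  14  s[15:],s[9:]  2  'bb'
  15  s[9:],s[2:]  5  'bbaaa'
  16  s[2:],s[1:]  2  'bb'

[0, 3, 4, 2, 3, 1, 2, 3, 3, 0, 1, 4, 2, 1, 2, 5, 2]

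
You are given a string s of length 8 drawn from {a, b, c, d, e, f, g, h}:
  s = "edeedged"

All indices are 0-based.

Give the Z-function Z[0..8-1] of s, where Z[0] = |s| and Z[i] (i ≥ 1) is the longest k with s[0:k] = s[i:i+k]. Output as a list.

[8, 0, 1, 2, 0, 0, 2, 0]

Z[0]=8
i=1: fresh scan; Z[1]=0
i=2: fresh scan; Z[2]=1 grow→box=[2,3)
i=3: fresh scan; Z[3]=2 grow→box=[3,5)
i=4: min(r-i=1, Z[1]=0)=0; Z[4]=0
i=5: fresh scan; Z[5]=0
i=6: fresh scan; Z[6]=2 grow→box=[6,8)
i=7: min(r-i=1, Z[1]=0)=0; Z[7]=0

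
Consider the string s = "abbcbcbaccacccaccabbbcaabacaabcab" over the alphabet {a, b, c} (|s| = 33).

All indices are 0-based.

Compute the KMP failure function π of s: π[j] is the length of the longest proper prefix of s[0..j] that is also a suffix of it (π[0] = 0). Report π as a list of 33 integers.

π[0] = 0
j=1 s[j]='b': π[1]=0 (border '')
j=2 s[j]='b': π[2]=0 (border '')
j=3 s[j]='c': π[3]=0 (border '')
j=4 s[j]='b': π[4]=0 (border '')
j=5 s[j]='c': π[5]=0 (border '')
j=6 s[j]='b': π[6]=0 (border '')
j=7 s[j]='a': π[7]=1 (border 'a')
j=8 s[j]='c': k: 1→0; π[8]=0 (border '')
j=9 s[j]='c': π[9]=0 (border '')
j=10 s[j]='a': π[10]=1 (border 'a')
j=11 s[j]='c': k: 1→0; π[11]=0 (border '')
j=12 s[j]='c': π[12]=0 (border '')
j=13 s[j]='c': π[13]=0 (border '')
j=14 s[j]='a': π[14]=1 (border 'a')
j=15 s[j]='c': k: 1→0; π[15]=0 (border '')
j=16 s[j]='c': π[16]=0 (border '')
j=17 s[j]='a': π[17]=1 (border 'a')
j=18 s[j]='b': π[18]=2 (border 'ab')
j=19 s[j]='b': π[19]=3 (border 'abb')
j=20 s[j]='b': k: 3→0; π[20]=0 (border '')
j=21 s[j]='c': π[21]=0 (border '')
j=22 s[j]='a': π[22]=1 (border 'a')
j=23 s[j]='a': k: 1→0; π[23]=1 (border 'a')
j=24 s[j]='b': π[24]=2 (border 'ab')
j=25 s[j]='a': k: 2→0; π[25]=1 (border 'a')
j=26 s[j]='c': k: 1→0; π[26]=0 (border '')
j=27 s[j]='a': π[27]=1 (border 'a')
j=28 s[j]='a': k: 1→0; π[28]=1 (border 'a')
j=29 s[j]='b': π[29]=2 (border 'ab')
j=30 s[j]='c': k: 2→0; π[30]=0 (border '')
j=31 s[j]='a': π[31]=1 (border 'a')
j=32 s[j]='b': π[32]=2 (border 'ab')

[0, 0, 0, 0, 0, 0, 0, 1, 0, 0, 1, 0, 0, 0, 1, 0, 0, 1, 2, 3, 0, 0, 1, 1, 2, 1, 0, 1, 1, 2, 0, 1, 2]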